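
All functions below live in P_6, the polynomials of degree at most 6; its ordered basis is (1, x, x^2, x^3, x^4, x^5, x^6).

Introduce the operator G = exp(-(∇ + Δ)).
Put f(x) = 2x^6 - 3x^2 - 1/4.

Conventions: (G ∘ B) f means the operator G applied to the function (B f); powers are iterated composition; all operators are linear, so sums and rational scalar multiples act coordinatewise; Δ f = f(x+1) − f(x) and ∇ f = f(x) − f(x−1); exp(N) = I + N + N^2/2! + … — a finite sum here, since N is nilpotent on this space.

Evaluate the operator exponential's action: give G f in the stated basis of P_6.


the image equals g(x) = 2x^6 - 24x^5 + 120x^4 - 400x^3 + 957x^2 - 1356x + 3535/4

order-1 term: -24x^5 - 80x^3 - 12x
order-2 term: 120x^4 + 480x^2 + 116
order-3 term: -320x^3 - 960x
order-4 term: 480x^2 + 640
order-5 term: -384x
order-6 term: 128
the series for exp(-(∇ + Δ)) f terminates at order 6
exp(-(∇ + Δ)) f = 2x^6 - 24x^5 + 120x^4 - 400x^3 + 957x^2 - 1356x + 3535/4


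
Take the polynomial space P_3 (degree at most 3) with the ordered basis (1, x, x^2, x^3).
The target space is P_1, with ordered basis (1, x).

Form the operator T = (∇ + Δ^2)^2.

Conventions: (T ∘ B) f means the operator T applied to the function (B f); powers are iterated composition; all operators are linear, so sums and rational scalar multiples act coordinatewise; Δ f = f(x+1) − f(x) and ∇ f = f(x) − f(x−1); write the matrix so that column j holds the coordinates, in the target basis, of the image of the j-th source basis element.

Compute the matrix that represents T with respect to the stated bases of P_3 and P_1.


the matrix is [[0, 0, 2, 6]; [0, 0, 0, 6]] (rows listed top to bottom)

image of 1: 0
image of x: 0
image of x^2: 2
image of x^3: 6x + 6
each image's coordinates form column j of the matrix


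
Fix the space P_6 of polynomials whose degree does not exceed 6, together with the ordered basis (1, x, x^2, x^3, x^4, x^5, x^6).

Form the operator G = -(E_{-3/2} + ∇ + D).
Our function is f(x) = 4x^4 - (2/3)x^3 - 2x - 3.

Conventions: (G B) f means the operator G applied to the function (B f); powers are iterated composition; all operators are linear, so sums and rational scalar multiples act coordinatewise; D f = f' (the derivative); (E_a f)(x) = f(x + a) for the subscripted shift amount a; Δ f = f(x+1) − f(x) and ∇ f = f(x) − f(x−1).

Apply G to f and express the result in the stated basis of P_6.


E_{-3/2} f = 4x^4 - (74/3)x^3 + 57x^2 - (121/2)x + 45/2
∇ f = 16x^3 - 26x^2 + 18x - 20/3
D f = 16x^3 - 2x^2 - 2
(E_{-3/2} + ∇ + D) f = 4x^4 + (22/3)x^3 + 29x^2 - (85/2)x + 83/6
(-(E_{-3/2} + ∇ + D)) f = -4x^4 - (22/3)x^3 - 29x^2 + (85/2)x - 83/6

g(x) = -4x^4 - (22/3)x^3 - 29x^2 + (85/2)x - 83/6


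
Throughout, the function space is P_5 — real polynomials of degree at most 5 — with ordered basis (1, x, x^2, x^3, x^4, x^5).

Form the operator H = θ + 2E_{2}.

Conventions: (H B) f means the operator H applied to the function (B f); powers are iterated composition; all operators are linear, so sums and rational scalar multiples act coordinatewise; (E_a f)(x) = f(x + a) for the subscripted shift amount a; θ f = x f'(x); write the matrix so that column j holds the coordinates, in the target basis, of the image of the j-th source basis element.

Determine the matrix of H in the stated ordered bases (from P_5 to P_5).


image of 1: 2
image of x: 3x + 4
image of x^2: 4x^2 + 8x + 8
image of x^3: 5x^3 + 12x^2 + 24x + 16
image of x^4: 6x^4 + 16x^3 + 48x^2 + 64x + 32
image of x^5: 7x^5 + 20x^4 + 80x^3 + 160x^2 + 160x + 64
each image's coordinates form column j of the matrix

the matrix is [[2, 4, 8, 16, 32, 64]; [0, 3, 8, 24, 64, 160]; [0, 0, 4, 12, 48, 160]; [0, 0, 0, 5, 16, 80]; [0, 0, 0, 0, 6, 20]; [0, 0, 0, 0, 0, 7]] (rows listed top to bottom)


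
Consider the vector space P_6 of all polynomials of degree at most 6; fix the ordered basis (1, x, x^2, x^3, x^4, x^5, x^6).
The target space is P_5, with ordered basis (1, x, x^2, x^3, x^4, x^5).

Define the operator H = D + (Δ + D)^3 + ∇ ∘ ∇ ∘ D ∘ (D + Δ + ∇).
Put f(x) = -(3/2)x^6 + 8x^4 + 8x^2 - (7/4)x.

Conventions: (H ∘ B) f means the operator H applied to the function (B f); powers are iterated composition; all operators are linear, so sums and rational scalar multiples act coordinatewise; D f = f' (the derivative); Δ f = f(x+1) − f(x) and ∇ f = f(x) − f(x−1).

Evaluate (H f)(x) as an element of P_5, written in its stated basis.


the result is g(x) = -9x^5 - 1408x^3 - 4860x^2 + 1012x - 9115/4

D f = -9x^5 + 32x^3 + 16x - 7/4
Δ f = -9x^5 - (45/2)x^4 + 2x^3 + (51/2)x^2 + 39x + 51/4
D f = -9x^5 + 32x^3 + 16x - 7/4
(Δ + D) f = -18x^5 - (45/2)x^4 + 34x^3 + (51/2)x^2 + 55x + 11
Δ (Δ + D) f = -90x^4 - 270x^3 - 213x^2 - 27x + 74
D (Δ + D) f = -90x^4 - 90x^3 + 102x^2 + 51x + 55
(Δ + D) (Δ + D) f = -180x^4 - 360x^3 - 111x^2 + 24x + 129
Δ (Δ + D) (Δ + D) f = -720x^3 - 2160x^2 - 2022x - 627
D (Δ + D) (Δ + D) f = -720x^3 - 1080x^2 - 222x + 24
(Δ + D) (Δ + D) (Δ + D) f = -1440x^3 - 3240x^2 - 2244x - 603
D f = -9x^5 + 32x^3 + 16x - 7/4
Δ f = -9x^5 - (45/2)x^4 + 2x^3 + (51/2)x^2 + 39x + 51/4
∇ f = -9x^5 + (45/2)x^4 + 2x^3 - (51/2)x^2 + 39x - 65/4
(D + Δ + ∇) f = -27x^5 + 36x^3 + 94x - 21/4
D (D + Δ + ∇) f = -135x^4 + 108x^2 + 94
∇ D (D + Δ + ∇) f = -540x^3 + 810x^2 - 324x + 27
∇ ∇ D (D + Δ + ∇) f = -1620x^2 + 3240x - 1674
(D + (Δ + D)^3 + ∇ ∘ ∇ ∘ D ∘ (D + Δ + ∇)) f = -9x^5 - 1408x^3 - 4860x^2 + 1012x - 9115/4


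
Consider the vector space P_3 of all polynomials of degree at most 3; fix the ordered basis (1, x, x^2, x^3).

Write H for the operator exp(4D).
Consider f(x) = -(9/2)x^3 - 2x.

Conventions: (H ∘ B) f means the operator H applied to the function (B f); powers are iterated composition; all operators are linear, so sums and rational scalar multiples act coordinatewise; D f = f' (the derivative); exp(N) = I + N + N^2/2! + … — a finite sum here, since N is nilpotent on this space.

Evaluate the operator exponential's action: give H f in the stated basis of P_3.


order-1 term: -54x^2 - 8
order-2 term: -216x
order-3 term: -288
the series for exp(4D) f terminates at order 3
exp(4D) f = -(9/2)x^3 - 54x^2 - 218x - 296

the image equals g(x) = -(9/2)x^3 - 54x^2 - 218x - 296


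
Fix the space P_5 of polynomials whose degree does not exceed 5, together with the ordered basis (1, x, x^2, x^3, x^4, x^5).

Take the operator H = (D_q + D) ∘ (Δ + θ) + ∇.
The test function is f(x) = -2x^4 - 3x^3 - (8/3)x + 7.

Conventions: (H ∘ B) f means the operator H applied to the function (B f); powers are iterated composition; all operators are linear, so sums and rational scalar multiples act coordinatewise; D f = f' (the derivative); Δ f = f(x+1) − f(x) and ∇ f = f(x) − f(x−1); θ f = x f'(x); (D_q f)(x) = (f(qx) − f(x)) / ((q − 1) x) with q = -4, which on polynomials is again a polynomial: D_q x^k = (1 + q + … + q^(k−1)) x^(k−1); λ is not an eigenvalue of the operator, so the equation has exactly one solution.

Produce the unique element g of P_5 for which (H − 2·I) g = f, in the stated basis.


the result is g(x) = x^4 - (181/2)x^3 - (9115/4)x^2 + (1631/6)x - 26617/8

write g with unknown coordinates in the stated basis and equate coefficients in (H − 2·I) g = f
solving from the highest basis element down gives g = x^4 - (181/2)x^3 - (9115/4)x^2 + (1631/6)x - 26617/8
check: H g = -184x^3 - (9115/2)x^2 + 541x - 26589/4
so H g − 2·g = -2x^4 - 3x^3 - (8/3)x + 7 = f ✓


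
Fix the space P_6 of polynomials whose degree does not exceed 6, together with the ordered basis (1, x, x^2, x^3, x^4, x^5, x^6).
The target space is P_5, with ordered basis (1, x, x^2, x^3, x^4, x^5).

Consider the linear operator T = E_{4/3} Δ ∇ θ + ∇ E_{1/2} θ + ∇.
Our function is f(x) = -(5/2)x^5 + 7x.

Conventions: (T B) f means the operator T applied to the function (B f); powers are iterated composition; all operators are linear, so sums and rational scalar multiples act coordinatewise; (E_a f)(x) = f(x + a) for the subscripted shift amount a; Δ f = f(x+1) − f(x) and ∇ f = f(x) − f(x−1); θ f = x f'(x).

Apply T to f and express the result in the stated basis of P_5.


the result is g(x) = -75x^4 - 225x^3 - (4225/4)x^2 - (8675/6)x - 646739/864

θ f = -(25/2)x^5 + 7x
∇ θ f = -(125/2)x^4 + 125x^3 - 125x^2 + (125/2)x - 11/2
Δ (∇ θ) f = -250x^3 - 125x
E_{4/3} Δ (∇ θ) f = -250x^3 - 1000x^2 - (4375/3)x - 20500/27
θ f = -(25/2)x^5 + 7x
E_{1/2} θ f = -(25/2)x^5 - (125/4)x^4 - (125/4)x^3 - (125/8)x^2 + (99/32)x + 199/64
∇ E_{1/2} θ f = -(125/2)x^4 - (125/4)x^2 + 199/32
∇ f = -(25/2)x^4 + 25x^3 - 25x^2 + (25/2)x + 9/2
(E_{4/3} Δ ∇ θ + ∇ E_{1/2} θ + ∇) f = -75x^4 - 225x^3 - (4225/4)x^2 - (8675/6)x - 646739/864


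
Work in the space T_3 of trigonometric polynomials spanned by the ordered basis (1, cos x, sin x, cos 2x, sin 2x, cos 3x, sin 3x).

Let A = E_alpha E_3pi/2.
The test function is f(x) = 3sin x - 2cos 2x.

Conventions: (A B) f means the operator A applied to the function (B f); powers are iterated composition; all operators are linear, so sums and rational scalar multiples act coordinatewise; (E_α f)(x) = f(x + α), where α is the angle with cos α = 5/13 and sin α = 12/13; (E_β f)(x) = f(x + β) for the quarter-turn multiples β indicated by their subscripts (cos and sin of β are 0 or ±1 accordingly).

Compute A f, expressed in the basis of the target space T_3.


the image equals g(x) = -(15/13)cos x + (36/13)sin x - (238/169)cos 2x - (240/169)sin 2x

E_3pi/2 f = -3cos x + 2cos 2x
E_alpha E_3pi/2 f = -(15/13)cos x + (36/13)sin x - (238/169)cos 2x - (240/169)sin 2x


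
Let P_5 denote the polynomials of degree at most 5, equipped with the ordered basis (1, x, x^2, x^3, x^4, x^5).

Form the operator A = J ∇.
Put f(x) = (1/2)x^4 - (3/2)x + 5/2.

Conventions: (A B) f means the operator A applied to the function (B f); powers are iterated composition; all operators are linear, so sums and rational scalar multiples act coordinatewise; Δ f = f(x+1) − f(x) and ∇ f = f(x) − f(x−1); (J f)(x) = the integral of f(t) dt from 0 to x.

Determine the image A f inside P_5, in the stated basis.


∇ f = 2x^3 - 3x^2 + 2x - 2
J ∇ f = (1/2)x^4 - x^3 + x^2 - 2x

the image equals g(x) = (1/2)x^4 - x^3 + x^2 - 2x


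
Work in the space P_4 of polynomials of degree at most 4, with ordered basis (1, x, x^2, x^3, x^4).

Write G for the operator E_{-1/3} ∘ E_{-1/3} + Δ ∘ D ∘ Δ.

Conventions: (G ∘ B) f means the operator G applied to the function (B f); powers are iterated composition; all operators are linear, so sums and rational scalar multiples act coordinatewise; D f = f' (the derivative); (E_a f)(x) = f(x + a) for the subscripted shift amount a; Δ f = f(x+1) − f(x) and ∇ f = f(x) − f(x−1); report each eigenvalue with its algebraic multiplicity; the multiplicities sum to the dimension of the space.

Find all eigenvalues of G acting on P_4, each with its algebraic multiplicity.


λ = 1 (multiplicity 5)

image of 1: 1
image of x: x - 2/3
image of x^2: x^2 - (4/3)x + 4/9
image of x^3: x^3 - 2x^2 + (4/3)x + 154/27
image of x^4: x^4 - (8/3)x^3 + (8/3)x^2 + (616/27)x + 1960/81
the matrix is upper triangular; its diagonal is (1, 1, 1, 1, 1)
for a triangular matrix the eigenvalues are the diagonal entries, with algebraic multiplicity their repetition count


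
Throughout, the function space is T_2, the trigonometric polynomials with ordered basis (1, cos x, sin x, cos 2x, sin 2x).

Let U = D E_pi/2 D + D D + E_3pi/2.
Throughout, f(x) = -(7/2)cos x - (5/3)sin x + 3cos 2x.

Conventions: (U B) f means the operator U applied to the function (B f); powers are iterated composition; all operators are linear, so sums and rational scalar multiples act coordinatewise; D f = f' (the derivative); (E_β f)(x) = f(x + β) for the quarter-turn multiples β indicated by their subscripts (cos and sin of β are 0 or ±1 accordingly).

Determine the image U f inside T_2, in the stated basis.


the image equals g(x) = (41/6)cos x - (16/3)sin x - 3cos 2x

D f = -(5/3)cos x + (7/2)sin x - 6sin 2x
E_pi/2 D f = (7/2)cos x + (5/3)sin x + 6sin 2x
D E_pi/2 D f = (5/3)cos x - (7/2)sin x + 12cos 2x
D f = -(5/3)cos x + (7/2)sin x - 6sin 2x
D D f = (7/2)cos x + (5/3)sin x - 12cos 2x
E_3pi/2 f = (5/3)cos x - (7/2)sin x - 3cos 2x
(D E_pi/2 D + D D + E_3pi/2) f = (41/6)cos x - (16/3)sin x - 3cos 2x


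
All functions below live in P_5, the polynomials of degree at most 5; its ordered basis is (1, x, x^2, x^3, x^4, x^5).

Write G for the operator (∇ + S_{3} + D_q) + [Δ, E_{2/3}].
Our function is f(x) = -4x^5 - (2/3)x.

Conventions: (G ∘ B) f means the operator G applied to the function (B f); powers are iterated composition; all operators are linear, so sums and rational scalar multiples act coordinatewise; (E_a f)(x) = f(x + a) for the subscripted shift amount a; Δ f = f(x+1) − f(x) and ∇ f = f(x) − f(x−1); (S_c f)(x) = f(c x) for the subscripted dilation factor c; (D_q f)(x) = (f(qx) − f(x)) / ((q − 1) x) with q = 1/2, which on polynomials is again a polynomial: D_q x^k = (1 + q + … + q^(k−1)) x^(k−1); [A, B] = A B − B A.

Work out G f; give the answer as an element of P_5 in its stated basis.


∇ f = -20x^4 + 40x^3 - 40x^2 + 20x - 14/3
S_{3} f = -972x^5 - 2x
D_q f = -(31/4)x^4 - 2/3
(∇ + S_{3} + D_q) f = -972x^5 - (111/4)x^4 + 40x^3 - 40x^2 + 18x - 16/3
E_{2/3} f = -4x^5 - (40/3)x^4 - (160/9)x^3 - (320/27)x^2 - (374/81)x - 236/243
Δ E_{2/3} f = -20x^4 - (280/3)x^3 - (520/3)x^2 - (4060/27)x - 4178/81
Δ f = -20x^4 - 40x^3 - 40x^2 - 20x - 14/3
E_{2/3} Δ f = -20x^4 - (280/3)x^3 - (520/3)x^2 - (4060/27)x - 4178/81
[Δ, E_{2/3}] f = 0
((∇ + S_{3} + D_q) + [Δ, E_{2/3}]) f = -972x^5 - (111/4)x^4 + 40x^3 - 40x^2 + 18x - 16/3

the result is g(x) = -972x^5 - (111/4)x^4 + 40x^3 - 40x^2 + 18x - 16/3


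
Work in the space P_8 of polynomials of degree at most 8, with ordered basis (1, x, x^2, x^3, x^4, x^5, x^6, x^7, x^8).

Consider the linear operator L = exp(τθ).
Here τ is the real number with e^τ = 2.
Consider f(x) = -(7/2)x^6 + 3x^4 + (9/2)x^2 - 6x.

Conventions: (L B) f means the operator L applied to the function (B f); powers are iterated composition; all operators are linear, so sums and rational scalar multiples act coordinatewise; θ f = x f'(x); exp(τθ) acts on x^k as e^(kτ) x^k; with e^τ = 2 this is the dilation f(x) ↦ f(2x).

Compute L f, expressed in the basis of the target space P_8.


the result is g(x) = -224x^6 + 48x^4 + 18x^2 - 12x

exp(τθ) x^k = e^(kτ) x^k; with e^τ = 2 this sends x^k to 2^k x^k
x ↦ 2 x
x^2 ↦ 4 x^2
x^4 ↦ 16 x^4
x^6 ↦ 64 x^6
applying this coordinatewise to f: exp(τθ) f = -224x^6 + 48x^4 + 18x^2 - 12x


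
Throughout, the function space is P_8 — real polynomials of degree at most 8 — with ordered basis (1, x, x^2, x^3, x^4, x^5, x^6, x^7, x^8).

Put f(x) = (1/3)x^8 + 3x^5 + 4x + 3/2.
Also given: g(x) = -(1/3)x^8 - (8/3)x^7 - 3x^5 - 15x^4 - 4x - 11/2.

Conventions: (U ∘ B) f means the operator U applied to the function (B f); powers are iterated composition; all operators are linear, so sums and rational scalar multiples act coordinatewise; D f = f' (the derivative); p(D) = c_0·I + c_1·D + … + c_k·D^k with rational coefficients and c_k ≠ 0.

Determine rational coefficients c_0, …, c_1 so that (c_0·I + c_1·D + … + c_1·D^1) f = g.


D^0 f = (1/3)x^8 + 3x^5 + 4x + 3/2
D^1 f = (8/3)x^7 + 15x^4 + 4
matching coefficients of g against c_0 f + c_1 Df + … from the top degree down determines the c_i
solution: c_0 = -1, c_1 = -1

p(D) = -I − D, i.e. c_0 = -1, c_1 = -1


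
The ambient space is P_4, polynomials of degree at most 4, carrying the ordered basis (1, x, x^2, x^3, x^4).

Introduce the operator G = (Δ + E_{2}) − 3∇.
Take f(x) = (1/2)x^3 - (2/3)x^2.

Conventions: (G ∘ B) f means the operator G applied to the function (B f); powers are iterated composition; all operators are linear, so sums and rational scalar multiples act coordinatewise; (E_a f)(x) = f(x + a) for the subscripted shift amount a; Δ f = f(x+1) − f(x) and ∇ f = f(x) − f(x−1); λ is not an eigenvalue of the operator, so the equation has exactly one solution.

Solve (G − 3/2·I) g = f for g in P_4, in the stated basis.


write g with unknown coordinates in the stated basis and equate coefficients in (G − 3/2·I) g = f
solving from the highest basis element down gives g = -x^3 + (4/3)x^2 - 48x + 28/3
check: G g = -x^3 + (4/3)x^2 - 72x + 14
so G g − 3/2·g = (1/2)x^3 - (2/3)x^2 = f ✓

the result is g(x) = -x^3 + (4/3)x^2 - 48x + 28/3


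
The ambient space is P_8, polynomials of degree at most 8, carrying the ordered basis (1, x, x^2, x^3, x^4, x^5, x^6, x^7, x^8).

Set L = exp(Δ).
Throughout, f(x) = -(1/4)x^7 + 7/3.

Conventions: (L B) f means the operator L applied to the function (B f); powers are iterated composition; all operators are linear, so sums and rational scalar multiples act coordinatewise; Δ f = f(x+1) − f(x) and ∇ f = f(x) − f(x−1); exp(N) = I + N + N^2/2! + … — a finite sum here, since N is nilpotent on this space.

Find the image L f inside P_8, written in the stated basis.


order-1 term: -(7/4)x^6 - (21/4)x^5 - (35/4)x^4 - (35/4)x^3 - (21/4)x^2 - (7/4)x - 1/4
order-2 term: -(21/4)x^5 - (105/4)x^4 - (245/4)x^3 - (315/4)x^2 - (217/4)x - 63/4
order-3 term: -(35/4)x^4 - (105/2)x^3 - (525/4)x^2 - (315/2)x - 301/4
order-4 term: -(35/4)x^3 - (105/2)x^2 - (455/4)x - 175/2
order-5 term: -(21/4)x^2 - (105/4)x - 35
order-6 term: -(7/4)x - 21/4
order-7 term: -1/4
the series for exp(Δ) f terminates at order 7
exp(Δ) f = -(1/4)x^7 - (7/4)x^6 - (21/2)x^5 - (175/4)x^4 - (525/4)x^3 - 273x^2 - (1421/4)x - 2603/12

the image equals g(x) = -(1/4)x^7 - (7/4)x^6 - (21/2)x^5 - (175/4)x^4 - (525/4)x^3 - 273x^2 - (1421/4)x - 2603/12


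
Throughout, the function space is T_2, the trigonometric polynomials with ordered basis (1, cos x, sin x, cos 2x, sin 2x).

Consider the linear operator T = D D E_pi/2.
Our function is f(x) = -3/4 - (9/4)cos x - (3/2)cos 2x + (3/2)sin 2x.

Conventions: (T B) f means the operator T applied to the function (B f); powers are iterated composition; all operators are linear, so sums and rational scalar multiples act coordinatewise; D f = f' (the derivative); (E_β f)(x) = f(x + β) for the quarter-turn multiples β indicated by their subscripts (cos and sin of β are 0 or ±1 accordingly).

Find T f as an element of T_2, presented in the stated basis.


the result is g(x) = -(9/4)sin x - 6cos 2x + 6sin 2x

E_pi/2 f = -3/4 + (9/4)sin x + (3/2)cos 2x - (3/2)sin 2x
D E_pi/2 f = (9/4)cos x - 3cos 2x - 3sin 2x
D D E_pi/2 f = -(9/4)sin x - 6cos 2x + 6sin 2x


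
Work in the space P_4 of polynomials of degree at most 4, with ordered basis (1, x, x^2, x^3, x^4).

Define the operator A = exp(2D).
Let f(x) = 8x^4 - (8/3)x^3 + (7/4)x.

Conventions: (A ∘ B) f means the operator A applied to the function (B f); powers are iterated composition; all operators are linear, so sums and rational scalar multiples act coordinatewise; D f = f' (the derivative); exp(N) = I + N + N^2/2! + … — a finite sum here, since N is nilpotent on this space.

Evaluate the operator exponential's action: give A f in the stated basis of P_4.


the image equals g(x) = 8x^4 + (184/3)x^3 + 176x^2 + (903/4)x + 661/6

order-1 term: 64x^3 - 16x^2 + 7/2
order-2 term: 192x^2 - 32x
order-3 term: 256x - 64/3
order-4 term: 128
the series for exp(2D) f terminates at order 4
exp(2D) f = 8x^4 + (184/3)x^3 + 176x^2 + (903/4)x + 661/6


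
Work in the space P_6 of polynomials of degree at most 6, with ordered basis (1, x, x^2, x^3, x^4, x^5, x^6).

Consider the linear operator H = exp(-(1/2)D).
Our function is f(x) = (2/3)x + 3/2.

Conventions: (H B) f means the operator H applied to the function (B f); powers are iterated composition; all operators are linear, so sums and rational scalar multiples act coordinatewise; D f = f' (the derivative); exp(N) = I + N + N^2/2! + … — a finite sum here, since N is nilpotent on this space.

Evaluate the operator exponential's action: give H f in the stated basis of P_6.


order-1 term: -1/3
the series for exp(-(1/2)D) f terminates at order 1
exp(-(1/2)D) f = (2/3)x + 7/6

g(x) = (2/3)x + 7/6


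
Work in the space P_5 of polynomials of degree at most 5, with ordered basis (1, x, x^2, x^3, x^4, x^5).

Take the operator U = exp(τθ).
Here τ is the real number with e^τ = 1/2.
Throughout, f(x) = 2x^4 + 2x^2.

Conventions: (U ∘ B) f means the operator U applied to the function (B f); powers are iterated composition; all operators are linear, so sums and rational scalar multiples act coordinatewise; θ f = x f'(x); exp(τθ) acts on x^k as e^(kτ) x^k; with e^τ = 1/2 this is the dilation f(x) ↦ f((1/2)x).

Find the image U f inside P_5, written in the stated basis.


the image equals g(x) = (1/8)x^4 + (1/2)x^2

exp(τθ) x^k = e^(kτ) x^k; with e^τ = 1/2 this sends x^k to (1/2)^k x^k
x^2 ↦ 1/4 x^2
x^4 ↦ 1/16 x^4
applying this coordinatewise to f: exp(τθ) f = (1/8)x^4 + (1/2)x^2


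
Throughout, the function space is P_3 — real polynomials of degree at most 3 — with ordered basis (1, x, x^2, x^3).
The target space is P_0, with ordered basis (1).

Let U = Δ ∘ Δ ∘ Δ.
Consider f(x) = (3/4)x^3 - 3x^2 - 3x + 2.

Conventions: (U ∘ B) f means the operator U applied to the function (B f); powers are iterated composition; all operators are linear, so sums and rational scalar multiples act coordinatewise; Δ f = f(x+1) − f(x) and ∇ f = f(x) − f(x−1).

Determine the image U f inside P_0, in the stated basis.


Δ f = (9/4)x^2 - (15/4)x - 21/4
Δ Δ f = (9/2)x - 3/2
Δ Δ Δ f = 9/2

the result is g(x) = 9/2


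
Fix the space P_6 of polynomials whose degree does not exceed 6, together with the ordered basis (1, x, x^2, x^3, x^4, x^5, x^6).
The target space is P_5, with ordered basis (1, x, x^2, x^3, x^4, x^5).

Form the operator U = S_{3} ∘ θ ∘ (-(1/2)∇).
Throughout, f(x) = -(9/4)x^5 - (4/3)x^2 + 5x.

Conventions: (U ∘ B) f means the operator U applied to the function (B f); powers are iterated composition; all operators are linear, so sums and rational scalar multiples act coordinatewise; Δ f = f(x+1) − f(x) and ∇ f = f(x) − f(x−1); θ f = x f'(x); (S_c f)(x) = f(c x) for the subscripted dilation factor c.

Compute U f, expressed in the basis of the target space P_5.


the result is g(x) = (3645/2)x^4 - (3645/4)x^3 + (405/2)x^2 - (103/8)x

∇ f = -(45/4)x^4 + (45/2)x^3 - (45/2)x^2 + (103/12)x + 49/12
(-(1/2)∇) f = (45/8)x^4 - (45/4)x^3 + (45/4)x^2 - (103/24)x - 49/24
θ (-(1/2)∇) f = (45/2)x^4 - (135/4)x^3 + (45/2)x^2 - (103/24)x
S_{3} θ (-(1/2)∇) f = (3645/2)x^4 - (3645/4)x^3 + (405/2)x^2 - (103/8)x


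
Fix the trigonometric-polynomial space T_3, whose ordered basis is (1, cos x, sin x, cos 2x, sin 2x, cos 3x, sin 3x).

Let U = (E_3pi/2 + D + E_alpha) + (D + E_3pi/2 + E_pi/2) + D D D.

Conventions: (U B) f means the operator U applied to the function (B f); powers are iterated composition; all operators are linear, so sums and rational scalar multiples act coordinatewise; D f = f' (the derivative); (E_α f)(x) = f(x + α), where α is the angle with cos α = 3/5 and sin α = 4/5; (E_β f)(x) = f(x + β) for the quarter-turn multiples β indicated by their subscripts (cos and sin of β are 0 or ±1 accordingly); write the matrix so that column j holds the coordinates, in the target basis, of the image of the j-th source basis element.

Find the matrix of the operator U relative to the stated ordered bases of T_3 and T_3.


image of 1: 4
image of cos x: (3/5)cos x - (4/5)sin x
image of sin x: (4/5)cos x + (3/5)sin x
image of cos 2x: -(82/25)cos 2x + (76/25)sin 2x
image of sin 2x: -(76/25)cos 2x - (82/25)sin 2x
image of cos 3x: -(117/125)cos 3x + (2456/125)sin 3x
image of sin 3x: -(2456/125)cos 3x - (117/125)sin 3x
each image's coordinates form column j of the matrix

the matrix is [[4, 0, 0, 0, 0, 0, 0]; [0, 3/5, 4/5, 0, 0, 0, 0]; [0, -4/5, 3/5, 0, 0, 0, 0]; [0, 0, 0, -82/25, -76/25, 0, 0]; [0, 0, 0, 76/25, -82/25, 0, 0]; [0, 0, 0, 0, 0, -117/125, -2456/125]; [0, 0, 0, 0, 0, 2456/125, -117/125]] (rows listed top to bottom)


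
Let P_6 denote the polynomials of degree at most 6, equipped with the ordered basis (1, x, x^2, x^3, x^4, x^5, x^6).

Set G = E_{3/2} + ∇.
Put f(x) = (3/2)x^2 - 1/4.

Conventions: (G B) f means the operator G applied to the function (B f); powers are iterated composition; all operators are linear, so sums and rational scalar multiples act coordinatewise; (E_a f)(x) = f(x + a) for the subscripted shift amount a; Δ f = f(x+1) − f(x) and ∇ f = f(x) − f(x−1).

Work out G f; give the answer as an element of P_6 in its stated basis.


the image equals g(x) = (3/2)x^2 + (15/2)x + 13/8

E_{3/2} f = (3/2)x^2 + (9/2)x + 25/8
∇ f = 3x - 3/2
(E_{3/2} + ∇) f = (3/2)x^2 + (15/2)x + 13/8


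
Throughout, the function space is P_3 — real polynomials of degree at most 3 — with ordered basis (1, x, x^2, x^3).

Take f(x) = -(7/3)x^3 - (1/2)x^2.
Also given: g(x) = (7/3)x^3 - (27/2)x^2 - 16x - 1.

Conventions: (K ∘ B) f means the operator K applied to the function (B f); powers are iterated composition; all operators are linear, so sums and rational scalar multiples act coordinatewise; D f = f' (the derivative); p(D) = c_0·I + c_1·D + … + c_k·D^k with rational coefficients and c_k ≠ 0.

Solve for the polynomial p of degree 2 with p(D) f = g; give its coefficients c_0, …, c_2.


D^0 f = -(7/3)x^3 - (1/2)x^2
D^1 f = -7x^2 - x
D^2 f = -14x - 1
matching coefficients of g against c_0 f + c_1 Df + … from the top degree down determines the c_i
solution: c_0 = -1, c_1 = 2, c_2 = 1

c_0 = -1, c_1 = 2, c_2 = 1


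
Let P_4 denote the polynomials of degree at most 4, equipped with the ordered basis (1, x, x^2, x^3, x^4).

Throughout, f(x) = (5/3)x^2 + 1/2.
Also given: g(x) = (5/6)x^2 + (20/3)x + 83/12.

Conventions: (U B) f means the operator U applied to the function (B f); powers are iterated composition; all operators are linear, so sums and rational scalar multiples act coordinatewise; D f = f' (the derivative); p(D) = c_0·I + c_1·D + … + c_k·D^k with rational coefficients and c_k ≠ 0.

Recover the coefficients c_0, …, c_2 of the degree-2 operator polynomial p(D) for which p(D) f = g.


p(D) = (1/2)·I + 2·D + 2·D^2, i.e. c_0 = 1/2, c_1 = 2, c_2 = 2

D^0 f = (5/3)x^2 + 1/2
D^1 f = (10/3)x
D^2 f = 10/3
matching coefficients of g against c_0 f + c_1 Df + … from the top degree down determines the c_i
solution: c_0 = 1/2, c_1 = 2, c_2 = 2


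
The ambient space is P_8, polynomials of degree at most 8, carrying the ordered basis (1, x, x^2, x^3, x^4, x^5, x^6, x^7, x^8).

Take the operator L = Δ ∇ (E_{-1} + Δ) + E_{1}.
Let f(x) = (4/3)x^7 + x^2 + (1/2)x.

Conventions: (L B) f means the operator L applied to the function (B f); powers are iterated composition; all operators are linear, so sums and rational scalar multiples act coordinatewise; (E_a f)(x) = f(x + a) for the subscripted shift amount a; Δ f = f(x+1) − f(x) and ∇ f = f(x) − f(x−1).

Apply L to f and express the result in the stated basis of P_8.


the result is g(x) = (4/3)x^7 + (28/3)x^6 + 84x^5 + (140/3)x^4 + 1260x^3 + 29x^2 + (2301/2)x + 29/6

E_{-1} f = (4/3)x^7 - (28/3)x^6 + 28x^5 - (140/3)x^4 + (140/3)x^3 - 27x^2 + (47/6)x - 5/6
Δ f = (28/3)x^6 + 28x^5 + (140/3)x^4 + (140/3)x^3 + 28x^2 + (34/3)x + 17/6
(E_{-1} + Δ) f = (4/3)x^7 + 56x^5 + (280/3)x^3 + x^2 + (115/6)x + 2
∇ (E_{-1} + Δ) f = (28/3)x^6 - 28x^5 + (980/3)x^4 - (1820/3)x^3 + 868x^2 - (1702/3)x + 1013/6
Δ ∇ (E_{-1} + Δ) f = 56x^5 + (3640/3)x^3 + (3416/3)x + 2
E_{1} f = (4/3)x^7 + (28/3)x^6 + 28x^5 + (140/3)x^4 + (140/3)x^3 + 29x^2 + (71/6)x + 17/6
(Δ ∇ (E_{-1} + Δ) + E_{1}) f = (4/3)x^7 + (28/3)x^6 + 84x^5 + (140/3)x^4 + 1260x^3 + 29x^2 + (2301/2)x + 29/6


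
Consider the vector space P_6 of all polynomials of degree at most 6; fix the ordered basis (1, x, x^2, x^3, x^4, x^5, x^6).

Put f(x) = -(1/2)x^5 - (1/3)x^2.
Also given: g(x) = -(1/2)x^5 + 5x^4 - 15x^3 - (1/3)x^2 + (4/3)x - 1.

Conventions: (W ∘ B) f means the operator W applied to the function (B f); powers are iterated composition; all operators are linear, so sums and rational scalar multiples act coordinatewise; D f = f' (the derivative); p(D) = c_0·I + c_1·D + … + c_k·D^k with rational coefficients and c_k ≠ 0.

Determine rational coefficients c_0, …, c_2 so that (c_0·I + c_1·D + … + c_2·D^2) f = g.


c_0 = 1, c_1 = -2, c_2 = 3/2

D^0 f = -(1/2)x^5 - (1/3)x^2
D^1 f = -(5/2)x^4 - (2/3)x
D^2 f = -10x^3 - 2/3
matching coefficients of g against c_0 f + c_1 Df + … from the top degree down determines the c_i
solution: c_0 = 1, c_1 = -2, c_2 = 3/2


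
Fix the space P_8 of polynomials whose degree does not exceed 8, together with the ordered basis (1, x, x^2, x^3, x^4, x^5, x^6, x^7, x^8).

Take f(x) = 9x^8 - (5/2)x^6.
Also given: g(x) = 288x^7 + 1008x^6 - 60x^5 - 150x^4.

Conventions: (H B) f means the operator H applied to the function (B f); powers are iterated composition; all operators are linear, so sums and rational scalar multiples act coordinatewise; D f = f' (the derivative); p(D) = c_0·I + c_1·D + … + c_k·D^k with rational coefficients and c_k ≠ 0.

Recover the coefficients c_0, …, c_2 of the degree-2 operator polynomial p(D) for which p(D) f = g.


p(D) = 4·D + 2·D^2, i.e. c_0 = 0, c_1 = 4, c_2 = 2

D^0 f = 9x^8 - (5/2)x^6
D^1 f = 72x^7 - 15x^5
D^2 f = 504x^6 - 75x^4
matching coefficients of g against c_0 f + c_1 Df + … from the top degree down determines the c_i
solution: c_0 = 0, c_1 = 4, c_2 = 2


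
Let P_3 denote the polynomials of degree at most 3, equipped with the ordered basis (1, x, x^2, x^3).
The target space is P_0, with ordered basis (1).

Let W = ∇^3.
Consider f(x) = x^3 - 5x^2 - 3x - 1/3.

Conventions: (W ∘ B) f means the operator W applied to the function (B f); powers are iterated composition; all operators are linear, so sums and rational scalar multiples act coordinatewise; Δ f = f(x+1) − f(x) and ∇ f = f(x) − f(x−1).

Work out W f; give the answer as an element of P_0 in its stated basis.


the image equals g(x) = 6

∇ f = 3x^2 - 13x + 3
∇ ∇ f = 6x - 16
∇ ∇ ∇ f = 6


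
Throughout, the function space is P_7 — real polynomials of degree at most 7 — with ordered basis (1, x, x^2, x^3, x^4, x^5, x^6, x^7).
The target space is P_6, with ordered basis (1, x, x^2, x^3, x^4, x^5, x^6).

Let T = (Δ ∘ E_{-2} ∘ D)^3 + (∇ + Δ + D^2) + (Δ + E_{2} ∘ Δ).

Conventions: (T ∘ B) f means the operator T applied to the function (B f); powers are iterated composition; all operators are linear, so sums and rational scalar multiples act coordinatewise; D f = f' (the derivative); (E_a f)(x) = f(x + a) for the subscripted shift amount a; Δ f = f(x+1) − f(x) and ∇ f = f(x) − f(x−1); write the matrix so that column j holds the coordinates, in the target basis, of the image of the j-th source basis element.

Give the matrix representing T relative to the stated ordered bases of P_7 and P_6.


the matrix is [[0, 4, 8, 22, 66, 214, 1386, -20618]; [0, 0, 8, 24, 88, 330, 1284, 9702]; [0, 0, 0, 12, 48, 220, 990, 4494]; [0, 0, 0, 0, 16, 80, 440, 2310]; [0, 0, 0, 0, 0, 20, 120, 770]; [0, 0, 0, 0, 0, 0, 24, 168]; [0, 0, 0, 0, 0, 0, 0, 28]] (rows listed top to bottom)

image of 1: 0
image of x: 4
image of x^2: 8x + 8
image of x^3: 12x^2 + 24x + 22
image of x^4: 16x^3 + 48x^2 + 88x + 66
image of x^5: 20x^4 + 80x^3 + 220x^2 + 330x + 214
image of x^6: 24x^5 + 120x^4 + 440x^3 + 990x^2 + 1284x + 1386
image of x^7: 28x^6 + 168x^5 + 770x^4 + 2310x^3 + 4494x^2 + 9702x - 20618
each image's coordinates form column j of the matrix


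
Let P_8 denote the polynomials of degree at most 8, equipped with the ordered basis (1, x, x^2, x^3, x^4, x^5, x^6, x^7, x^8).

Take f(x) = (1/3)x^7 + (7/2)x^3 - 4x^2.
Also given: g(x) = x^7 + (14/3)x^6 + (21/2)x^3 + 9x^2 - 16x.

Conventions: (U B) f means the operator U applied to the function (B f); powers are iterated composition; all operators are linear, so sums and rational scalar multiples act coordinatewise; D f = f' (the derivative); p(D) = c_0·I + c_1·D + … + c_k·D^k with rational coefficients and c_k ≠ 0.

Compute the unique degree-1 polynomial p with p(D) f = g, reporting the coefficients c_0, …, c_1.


p(D) = 3·I + 2·D, i.e. c_0 = 3, c_1 = 2

D^0 f = (1/3)x^7 + (7/2)x^3 - 4x^2
D^1 f = (7/3)x^6 + (21/2)x^2 - 8x
matching coefficients of g against c_0 f + c_1 Df + … from the top degree down determines the c_i
solution: c_0 = 3, c_1 = 2


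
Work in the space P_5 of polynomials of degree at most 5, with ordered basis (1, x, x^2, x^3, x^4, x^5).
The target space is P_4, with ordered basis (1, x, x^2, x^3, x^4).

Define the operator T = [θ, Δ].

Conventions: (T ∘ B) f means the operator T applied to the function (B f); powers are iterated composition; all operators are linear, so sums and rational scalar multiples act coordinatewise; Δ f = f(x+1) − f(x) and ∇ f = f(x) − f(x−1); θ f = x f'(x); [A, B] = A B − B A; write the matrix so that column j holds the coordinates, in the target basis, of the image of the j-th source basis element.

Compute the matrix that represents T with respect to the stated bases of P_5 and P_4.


the matrix is [[0, -1, -2, -3, -4, -5]; [0, 0, -2, -6, -12, -20]; [0, 0, 0, -3, -12, -30]; [0, 0, 0, 0, -4, -20]; [0, 0, 0, 0, 0, -5]] (rows listed top to bottom)

image of 1: 0
image of x: -1
image of x^2: -2x - 2
image of x^3: -3x^2 - 6x - 3
image of x^4: -4x^3 - 12x^2 - 12x - 4
image of x^5: -5x^4 - 20x^3 - 30x^2 - 20x - 5
each image's coordinates form column j of the matrix


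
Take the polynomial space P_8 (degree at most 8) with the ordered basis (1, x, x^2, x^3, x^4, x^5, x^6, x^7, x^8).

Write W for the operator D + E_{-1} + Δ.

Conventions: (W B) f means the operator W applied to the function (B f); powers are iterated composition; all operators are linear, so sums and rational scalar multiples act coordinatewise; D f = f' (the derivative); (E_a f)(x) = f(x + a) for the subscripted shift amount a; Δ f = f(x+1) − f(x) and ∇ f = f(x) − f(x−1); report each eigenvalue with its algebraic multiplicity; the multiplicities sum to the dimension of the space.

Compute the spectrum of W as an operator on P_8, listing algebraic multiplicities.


λ = 1 (multiplicity 9)

image of 1: 1
image of x: x + 1
image of x^2: x^2 + 2x + 2
image of x^3: x^3 + 3x^2 + 6x
image of x^4: x^4 + 4x^3 + 12x^2 + 2
image of x^5: x^5 + 5x^4 + 20x^3 + 10x
image of x^6: x^6 + 6x^5 + 30x^4 + 30x^2 + 2
image of x^7: x^7 + 7x^6 + 42x^5 + 70x^3 + 14x
image of x^8: x^8 + 8x^7 + 56x^6 + 140x^4 + 56x^2 + 2
the matrix is upper triangular; its diagonal is (1, 1, 1, 1, 1, 1, 1, 1, 1)
for a triangular matrix the eigenvalues are the diagonal entries, with algebraic multiplicity their repetition count


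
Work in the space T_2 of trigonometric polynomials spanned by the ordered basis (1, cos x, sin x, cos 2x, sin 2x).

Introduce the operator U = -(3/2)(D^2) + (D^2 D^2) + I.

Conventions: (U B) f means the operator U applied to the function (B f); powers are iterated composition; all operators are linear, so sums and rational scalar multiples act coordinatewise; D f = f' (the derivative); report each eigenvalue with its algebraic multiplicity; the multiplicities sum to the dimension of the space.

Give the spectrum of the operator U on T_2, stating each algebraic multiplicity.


λ = 1 (multiplicity 1), λ = 7/2 (multiplicity 2), λ = 23 (multiplicity 2)

image of 1: 1
image of cos x: (7/2)cos x
image of sin x: (7/2)sin x
image of cos 2x: 23cos 2x
image of sin 2x: 23sin 2x
the matrix is diagonal; its diagonal is (1, 7/2, 7/2, 23, 23)
for a triangular matrix the eigenvalues are the diagonal entries, with algebraic multiplicity their repetition count


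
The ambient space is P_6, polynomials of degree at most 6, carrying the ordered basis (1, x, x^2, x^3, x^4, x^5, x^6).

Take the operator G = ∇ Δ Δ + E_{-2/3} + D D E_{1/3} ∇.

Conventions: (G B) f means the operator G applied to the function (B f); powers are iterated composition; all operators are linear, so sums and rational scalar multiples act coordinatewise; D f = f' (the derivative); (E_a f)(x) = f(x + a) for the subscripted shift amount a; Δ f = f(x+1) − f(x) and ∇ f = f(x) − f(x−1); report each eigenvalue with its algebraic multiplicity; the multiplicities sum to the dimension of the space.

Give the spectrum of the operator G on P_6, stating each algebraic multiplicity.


λ = 1 (multiplicity 7)

image of 1: 1
image of x: x - 2/3
image of x^2: x^2 - (4/3)x + 4/9
image of x^3: x^3 - 2x^2 + (4/3)x + 316/27
image of x^4: x^4 - (8/3)x^3 + (8/3)x^2 + (1264/27)x + 664/81
image of x^5: x^5 - (10/3)x^4 + (40/9)x^3 + (3160/27)x^2 + (3320/81)x + 8878/243
image of x^6: x^6 - 4x^5 + (20/3)x^4 + (6320/27)x^3 + (3320/27)x^2 + (17756/81)x + 39754/729
the matrix is upper triangular; its diagonal is (1, 1, 1, 1, 1, 1, 1)
for a triangular matrix the eigenvalues are the diagonal entries, with algebraic multiplicity their repetition count


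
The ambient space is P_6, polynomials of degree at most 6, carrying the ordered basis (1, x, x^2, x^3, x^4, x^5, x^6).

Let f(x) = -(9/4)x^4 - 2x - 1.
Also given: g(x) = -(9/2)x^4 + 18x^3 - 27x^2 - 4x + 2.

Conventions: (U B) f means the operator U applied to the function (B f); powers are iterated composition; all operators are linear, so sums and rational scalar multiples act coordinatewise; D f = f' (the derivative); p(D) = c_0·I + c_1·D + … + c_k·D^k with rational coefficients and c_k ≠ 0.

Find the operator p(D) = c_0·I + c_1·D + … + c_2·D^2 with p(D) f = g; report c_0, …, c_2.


D^0 f = -(9/4)x^4 - 2x - 1
D^1 f = -9x^3 - 2
D^2 f = -27x^2
matching coefficients of g against c_0 f + c_1 Df + … from the top degree down determines the c_i
solution: c_0 = 2, c_1 = -2, c_2 = 1

p(D) = 2·I − 2·D + D^2, i.e. c_0 = 2, c_1 = -2, c_2 = 1


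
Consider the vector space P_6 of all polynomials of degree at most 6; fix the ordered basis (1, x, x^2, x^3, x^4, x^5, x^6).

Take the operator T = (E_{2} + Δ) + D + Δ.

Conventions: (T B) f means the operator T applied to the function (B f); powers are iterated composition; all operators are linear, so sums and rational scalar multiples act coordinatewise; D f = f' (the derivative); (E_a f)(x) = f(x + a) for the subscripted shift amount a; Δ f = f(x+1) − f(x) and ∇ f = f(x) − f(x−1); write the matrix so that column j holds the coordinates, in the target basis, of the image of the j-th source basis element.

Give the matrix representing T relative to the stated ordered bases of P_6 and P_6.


image of 1: 1
image of x: x + 5
image of x^2: x^2 + 10x + 6
image of x^3: x^3 + 15x^2 + 18x + 10
image of x^4: x^4 + 20x^3 + 36x^2 + 40x + 18
image of x^5: x^5 + 25x^4 + 60x^3 + 100x^2 + 90x + 34
image of x^6: x^6 + 30x^5 + 90x^4 + 200x^3 + 270x^2 + 204x + 66
each image's coordinates form column j of the matrix

the matrix is [[1, 5, 6, 10, 18, 34, 66]; [0, 1, 10, 18, 40, 90, 204]; [0, 0, 1, 15, 36, 100, 270]; [0, 0, 0, 1, 20, 60, 200]; [0, 0, 0, 0, 1, 25, 90]; [0, 0, 0, 0, 0, 1, 30]; [0, 0, 0, 0, 0, 0, 1]] (rows listed top to bottom)


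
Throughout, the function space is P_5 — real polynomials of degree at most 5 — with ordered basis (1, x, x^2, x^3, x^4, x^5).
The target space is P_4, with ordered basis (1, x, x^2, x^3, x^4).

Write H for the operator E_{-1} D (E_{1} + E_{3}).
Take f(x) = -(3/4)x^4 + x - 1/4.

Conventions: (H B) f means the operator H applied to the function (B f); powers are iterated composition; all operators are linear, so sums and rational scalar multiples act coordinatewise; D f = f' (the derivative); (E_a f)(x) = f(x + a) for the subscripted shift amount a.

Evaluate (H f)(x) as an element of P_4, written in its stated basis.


the image equals g(x) = -6x^3 - 18x^2 - 36x - 22

E_{1} f = -(3/4)x^4 - 3x^3 - (9/2)x^2 - 2x
E_{3} f = -(3/4)x^4 - 9x^3 - (81/2)x^2 - 80x - 58
(E_{1} + E_{3}) f = -(3/2)x^4 - 12x^3 - 45x^2 - 82x - 58
D (E_{1} + E_{3}) f = -6x^3 - 36x^2 - 90x - 82
E_{-1} D (E_{1} + E_{3}) f = -6x^3 - 18x^2 - 36x - 22


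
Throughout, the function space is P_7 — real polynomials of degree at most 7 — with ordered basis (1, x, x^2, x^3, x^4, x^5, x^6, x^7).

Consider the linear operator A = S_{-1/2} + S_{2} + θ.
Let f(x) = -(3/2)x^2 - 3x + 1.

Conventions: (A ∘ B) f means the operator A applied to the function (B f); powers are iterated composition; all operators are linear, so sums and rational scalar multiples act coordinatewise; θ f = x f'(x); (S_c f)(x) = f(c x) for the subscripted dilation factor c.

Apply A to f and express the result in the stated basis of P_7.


S_{-1/2} f = -(3/8)x^2 + (3/2)x + 1
S_{2} f = -6x^2 - 6x + 1
θ f = -3x^2 - 3x
(S_{-1/2} + S_{2} + θ) f = -(75/8)x^2 - (15/2)x + 2

the image equals g(x) = -(75/8)x^2 - (15/2)x + 2
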